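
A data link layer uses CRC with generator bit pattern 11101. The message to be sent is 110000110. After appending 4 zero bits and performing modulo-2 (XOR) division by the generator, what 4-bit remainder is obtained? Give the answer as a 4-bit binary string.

Append 4 zeros: 1100001100000. Divide by 11101 (XOR where the leading bit is 1):
  pos 0: 11000 XOR 11101 = 00101
  pos 2: 10101 XOR 11101 = 01000
  pos 3: 10001 XOR 11101 = 01100
  pos 4: 11000 XOR 11101 = 00101
  pos 6: 10100 XOR 11101 = 01001
  pos 7: 10010 XOR 11101 = 01111
  pos 8: 11110 XOR 11101 = 00011
Remainder (last 4 bits) = 0011. This is the CRC / FCS.

0011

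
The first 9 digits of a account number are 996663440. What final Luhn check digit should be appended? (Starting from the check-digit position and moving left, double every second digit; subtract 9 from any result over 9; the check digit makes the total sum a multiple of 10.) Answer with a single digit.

5

Partial digits right→left: 0 4 4 3 6 6 6 9 9
Double every second digit counting from the check-digit position (so the 1st, 3rd, 5th, ... of the partial from the right).
  doubled (with −9 where >9): 0 8 3 3 9 → sum 23
  kept as-is: 4 3 6 9 → sum 22
Total = 23 + 22 = 45.
Check digit = (10 − (45 mod 10)) mod 10 = 5.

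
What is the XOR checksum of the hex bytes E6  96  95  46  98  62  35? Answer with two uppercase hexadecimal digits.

XOR the bytes together:
  start with 0xE6
  0xE6 ⊕ 0x96 = 0x70
  0x70 ⊕ 0x95 = 0xE5
  0xE5 ⊕ 0x46 = 0xA3
  0xA3 ⊕ 0x98 = 0x3B
  0x3B ⊕ 0x62 = 0x59
  0x59 ⊕ 0x35 = 0x6C

6C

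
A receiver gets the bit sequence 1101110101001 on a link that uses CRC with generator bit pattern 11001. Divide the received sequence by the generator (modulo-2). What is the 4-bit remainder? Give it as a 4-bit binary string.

Modulo-2 division of 1101110101001 by 11001:
  pos 0: 11011 XOR 11001 = 00010
  pos 3: 10101 XOR 11001 = 01100
  pos 4: 11000 XOR 11001 = 00001
  pos 8: 11001 XOR 11001 = 00000
Remainder = 0000 (zero — the frame passes the CRC check).

0000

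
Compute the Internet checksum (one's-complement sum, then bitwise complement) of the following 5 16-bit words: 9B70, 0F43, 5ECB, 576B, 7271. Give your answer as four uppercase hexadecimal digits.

One's-complement addition (fold any carry out of bit 15 back into bit 0):
  0x9B70 + 0x0F43 = 0x0AAB3
  0xAAB3 + 0x5ECB = 0x1097E → wrap carry → 0x097F
  0x097F + 0x576B = 0x060EA
  0x60EA + 0x7271 = 0x0D35B
One's-complement sum = 0xD35B.
Checksum = ~0xD35B & 0xFFFF = 0x2CA4.

2CA4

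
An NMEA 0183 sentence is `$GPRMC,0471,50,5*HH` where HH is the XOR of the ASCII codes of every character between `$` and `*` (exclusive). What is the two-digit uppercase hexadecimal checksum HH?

55

XOR the ASCII codes of the payload characters:
  'G' = 0x47 → acc = 0x47
  'P' = 0x50 → acc = 0x17
  'R' = 0x52 → acc = 0x45
  'M' = 0x4D → acc = 0x08
  'C' = 0x43 → acc = 0x4B
  ',' = 0x2C → acc = 0x67
  '0' = 0x30 → acc = 0x57
  '4' = 0x34 → acc = 0x63
  '7' = 0x37 → acc = 0x54
  '1' = 0x31 → acc = 0x65
  ',' = 0x2C → acc = 0x49
  '5' = 0x35 → acc = 0x7C
  '0' = 0x30 → acc = 0x4C
  ',' = 0x2C → acc = 0x60
  '5' = 0x35 → acc = 0x55
Checksum = 0x55.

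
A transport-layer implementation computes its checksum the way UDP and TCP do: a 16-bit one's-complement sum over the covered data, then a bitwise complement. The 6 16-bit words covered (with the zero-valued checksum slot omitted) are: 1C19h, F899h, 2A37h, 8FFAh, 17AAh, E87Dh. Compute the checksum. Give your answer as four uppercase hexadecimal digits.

One's-complement addition (fold any carry out of bit 15 back into bit 0):
  0x1C19 + 0xF899 = 0x114B2 → wrap carry → 0x14B3
  0x14B3 + 0x2A37 = 0x03EEA
  0x3EEA + 0x8FFA = 0x0CEE4
  0xCEE4 + 0x17AA = 0x0E68E
  0xE68E + 0xE87D = 0x1CF0B → wrap carry → 0xCF0C
One's-complement sum = 0xCF0C.
Checksum = ~0xCF0C & 0xFFFF = 0x30F3.

30F3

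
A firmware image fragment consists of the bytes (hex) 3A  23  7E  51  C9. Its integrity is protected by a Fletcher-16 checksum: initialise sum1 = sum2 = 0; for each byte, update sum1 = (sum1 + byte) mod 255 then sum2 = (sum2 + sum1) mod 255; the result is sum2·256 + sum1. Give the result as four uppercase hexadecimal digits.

97F6

Running sums (mod 255):
  after byte 0 (3A): sum1=58, sum2=58
  after byte 1 (23): sum1=93, sum2=151
  after byte 2 (7E): sum1=219, sum2=115
  after byte 3 (51): sum1=45, sum2=160
  after byte 4 (C9): sum1=246, sum2=151
Checksum = sum2·256 + sum1 = 151·256 + 246 = 38902 = 0x97F6.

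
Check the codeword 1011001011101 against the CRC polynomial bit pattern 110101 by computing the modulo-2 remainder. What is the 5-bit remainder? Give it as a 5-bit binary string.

00000

Modulo-2 division of 1011001011101 by 110101:
  pos 0: 101100 XOR 110101 = 011001
  pos 1: 110011 XOR 110101 = 000110
  pos 4: 110011 XOR 110101 = 000110
  pos 7: 110101 XOR 110101 = 000000
Remainder = 00000 (zero — the frame passes the CRC check).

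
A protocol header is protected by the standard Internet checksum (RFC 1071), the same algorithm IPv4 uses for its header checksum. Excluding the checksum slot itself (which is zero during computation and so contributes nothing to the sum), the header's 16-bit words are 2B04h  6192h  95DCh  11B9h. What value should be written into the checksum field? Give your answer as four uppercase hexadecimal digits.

CBD3

One's-complement addition (fold any carry out of bit 15 back into bit 0):
  0x2B04 + 0x6192 = 0x08C96
  0x8C96 + 0x95DC = 0x12272 → wrap carry → 0x2273
  0x2273 + 0x11B9 = 0x0342C
One's-complement sum = 0x342C.
Checksum = ~0x342C & 0xFFFF = 0xCBD3.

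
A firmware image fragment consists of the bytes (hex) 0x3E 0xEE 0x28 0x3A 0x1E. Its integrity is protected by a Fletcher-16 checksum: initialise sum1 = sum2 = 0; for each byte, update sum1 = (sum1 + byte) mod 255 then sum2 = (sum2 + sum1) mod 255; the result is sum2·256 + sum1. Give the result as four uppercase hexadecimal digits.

FDAD

Running sums (mod 255):
  after byte 0 (0x3E): sum1=62, sum2=62
  after byte 1 (0xEE): sum1=45, sum2=107
  after byte 2 (0x28): sum1=85, sum2=192
  after byte 3 (0x3A): sum1=143, sum2=80
  after byte 4 (0x1E): sum1=173, sum2=253
Checksum = sum2·256 + sum1 = 253·256 + 173 = 64941 = 0xFDAD.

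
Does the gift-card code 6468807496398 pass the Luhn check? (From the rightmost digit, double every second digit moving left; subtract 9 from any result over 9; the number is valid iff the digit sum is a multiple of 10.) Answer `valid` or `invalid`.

invalid

From the right, keep odd positions and double even positions (subtract 9 from any doubled value over 9):
  doubled (positions 2,4,...): 9 3 8 0 7 8 → sum 35
  kept (positions 1,3,...): 8 3 9 7 8 6 6 → sum 47
Total = 82.
82 mod 10 = 2, so the number is invalid.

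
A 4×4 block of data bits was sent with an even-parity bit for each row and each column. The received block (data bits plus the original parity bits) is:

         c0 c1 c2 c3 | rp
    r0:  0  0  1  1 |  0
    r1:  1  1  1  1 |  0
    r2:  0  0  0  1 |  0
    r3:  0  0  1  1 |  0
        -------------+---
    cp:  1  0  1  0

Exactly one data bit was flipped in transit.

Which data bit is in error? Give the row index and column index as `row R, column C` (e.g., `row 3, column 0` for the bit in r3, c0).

row 2, column 1

Recompute each row's even parity and compare to rp:
  r0: data parity 0, sent rp 0 → ok
  r1: data parity 0, sent rp 0 → ok
  r2: data parity 1, sent rp 0 → mismatch
  r3: data parity 0, sent rp 0 → ok
Recompute each column's even parity and compare to cp:
  c0: data parity 1, sent cp 1 → ok
  c1: data parity 1, sent cp 0 → mismatch
  c2: data parity 1, sent cp 1 → ok
  c3: data parity 0, sent cp 0 → ok
Exactly one row (r2) and one column (c1) fail → the flipped bit is at their intersection.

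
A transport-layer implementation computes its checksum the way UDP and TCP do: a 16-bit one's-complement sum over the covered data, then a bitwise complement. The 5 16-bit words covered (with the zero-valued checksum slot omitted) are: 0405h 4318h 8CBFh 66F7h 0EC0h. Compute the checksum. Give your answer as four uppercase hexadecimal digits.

One's-complement addition (fold any carry out of bit 15 back into bit 0):
  0x0405 + 0x4318 = 0x0471D
  0x471D + 0x8CBF = 0x0D3DC
  0xD3DC + 0x66F7 = 0x13AD3 → wrap carry → 0x3AD4
  0x3AD4 + 0x0EC0 = 0x04994
One's-complement sum = 0x4994.
Checksum = ~0x4994 & 0xFFFF = 0xB66B.

B66B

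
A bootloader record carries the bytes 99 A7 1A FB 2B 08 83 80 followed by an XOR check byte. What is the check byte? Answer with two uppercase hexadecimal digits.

XOR the bytes together:
  start with 0x99
  0x99 ⊕ 0xA7 = 0x3E
  0x3E ⊕ 0x1A = 0x24
  0x24 ⊕ 0xFB = 0xDF
  0xDF ⊕ 0x2B = 0xF4
  0xF4 ⊕ 0x08 = 0xFC
  0xFC ⊕ 0x83 = 0x7F
  0x7F ⊕ 0x80 = 0xFF

FF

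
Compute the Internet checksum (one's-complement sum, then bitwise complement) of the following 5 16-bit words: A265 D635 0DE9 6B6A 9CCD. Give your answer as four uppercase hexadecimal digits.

One's-complement addition (fold any carry out of bit 15 back into bit 0):
  0xA265 + 0xD635 = 0x1789A → wrap carry → 0x789B
  0x789B + 0x0DE9 = 0x08684
  0x8684 + 0x6B6A = 0x0F1EE
  0xF1EE + 0x9CCD = 0x18EBB → wrap carry → 0x8EBC
One's-complement sum = 0x8EBC.
Checksum = ~0x8EBC & 0xFFFF = 0x7143.

7143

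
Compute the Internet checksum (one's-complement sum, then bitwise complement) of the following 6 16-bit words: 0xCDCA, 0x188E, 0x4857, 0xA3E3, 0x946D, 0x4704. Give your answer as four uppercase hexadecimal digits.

51FA

One's-complement addition (fold any carry out of bit 15 back into bit 0):
  0xCDCA + 0x188E = 0x0E658
  0xE658 + 0x4857 = 0x12EAF → wrap carry → 0x2EB0
  0x2EB0 + 0xA3E3 = 0x0D293
  0xD293 + 0x946D = 0x16700 → wrap carry → 0x6701
  0x6701 + 0x4704 = 0x0AE05
One's-complement sum = 0xAE05.
Checksum = ~0xAE05 & 0xFFFF = 0x51FA.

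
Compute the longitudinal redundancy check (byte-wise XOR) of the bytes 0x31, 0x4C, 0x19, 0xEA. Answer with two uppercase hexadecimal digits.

XOR the bytes together:
  start with 0x31
  0x31 ⊕ 0x4C = 0x7D
  0x7D ⊕ 0x19 = 0x64
  0x64 ⊕ 0xEA = 0x8E

8E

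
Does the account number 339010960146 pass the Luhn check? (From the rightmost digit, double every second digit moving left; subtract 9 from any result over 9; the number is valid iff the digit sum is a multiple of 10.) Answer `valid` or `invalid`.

valid

From the right, keep odd positions and double even positions (subtract 9 from any doubled value over 9):
  doubled (positions 2,4,...): 8 0 9 2 9 6 → sum 34
  kept (positions 1,3,...): 6 1 6 0 0 3 → sum 16
Total = 50.
50 mod 10 = 0, so the number is valid.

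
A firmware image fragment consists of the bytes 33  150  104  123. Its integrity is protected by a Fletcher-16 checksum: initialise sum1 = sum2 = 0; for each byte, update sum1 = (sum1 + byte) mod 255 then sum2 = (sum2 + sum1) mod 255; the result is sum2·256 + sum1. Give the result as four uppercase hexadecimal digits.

949B

Running sums (mod 255):
  after byte 0 (33): sum1=33, sum2=33
  after byte 1 (150): sum1=183, sum2=216
  after byte 2 (104): sum1=32, sum2=248
  after byte 3 (123): sum1=155, sum2=148
Checksum = sum2·256 + sum1 = 148·256 + 155 = 38043 = 0x949B.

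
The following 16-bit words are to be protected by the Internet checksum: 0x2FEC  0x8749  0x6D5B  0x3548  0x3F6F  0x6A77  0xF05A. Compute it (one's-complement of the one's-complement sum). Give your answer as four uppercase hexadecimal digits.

One's-complement addition (fold any carry out of bit 15 back into bit 0):
  0x2FEC + 0x8749 = 0x0B735
  0xB735 + 0x6D5B = 0x12490 → wrap carry → 0x2491
  0x2491 + 0x3548 = 0x059D9
  0x59D9 + 0x3F6F = 0x09948
  0x9948 + 0x6A77 = 0x103BF → wrap carry → 0x03C0
  0x03C0 + 0xF05A = 0x0F41A
One's-complement sum = 0xF41A.
Checksum = ~0xF41A & 0xFFFF = 0x0BE5.

0BE5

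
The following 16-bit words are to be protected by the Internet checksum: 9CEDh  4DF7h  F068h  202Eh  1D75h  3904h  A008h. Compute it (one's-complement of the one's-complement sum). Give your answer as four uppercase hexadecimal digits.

0E02

One's-complement addition (fold any carry out of bit 15 back into bit 0):
  0x9CED + 0x4DF7 = 0x0EAE4
  0xEAE4 + 0xF068 = 0x1DB4C → wrap carry → 0xDB4D
  0xDB4D + 0x202E = 0x0FB7B
  0xFB7B + 0x1D75 = 0x118F0 → wrap carry → 0x18F1
  0x18F1 + 0x3904 = 0x051F5
  0x51F5 + 0xA008 = 0x0F1FD
One's-complement sum = 0xF1FD.
Checksum = ~0xF1FD & 0xFFFF = 0x0E02.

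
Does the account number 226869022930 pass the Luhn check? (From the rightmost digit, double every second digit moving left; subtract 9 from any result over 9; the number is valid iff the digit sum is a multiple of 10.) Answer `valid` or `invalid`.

From the right, keep odd positions and double even positions (subtract 9 from any doubled value over 9):
  doubled (positions 2,4,...): 6 4 0 3 3 4 → sum 20
  kept (positions 1,3,...): 0 9 2 9 8 2 → sum 30
Total = 50.
50 mod 10 = 0, so the number is valid.

valid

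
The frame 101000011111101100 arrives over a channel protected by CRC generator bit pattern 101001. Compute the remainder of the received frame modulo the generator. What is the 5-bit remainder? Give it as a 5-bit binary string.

Modulo-2 division of 101000011111101100 by 101001:
  pos 0: 101000 XOR 101001 = 000001
  pos 5: 101111 XOR 101001 = 000110
  pos 8: 110110 XOR 101001 = 011111
  pos 9: 111111 XOR 101001 = 010110
  pos 10: 101101 XOR 101001 = 000100
Remainder = 10000 (nonzero — an error is detected).

10000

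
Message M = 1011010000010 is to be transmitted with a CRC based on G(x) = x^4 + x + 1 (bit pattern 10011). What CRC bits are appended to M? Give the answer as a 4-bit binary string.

Append 4 zeros: 10110100000100000. Divide by 10011 (XOR where the leading bit is 1):
  pos 0: 10110 XOR 10011 = 00101
  pos 2: 10110 XOR 10011 = 00101
  pos 4: 10100 XOR 10011 = 00111
  pos 6: 11100 XOR 10011 = 01111
  pos 7: 11111 XOR 10011 = 01100
  pos 8: 11000 XOR 10011 = 01011
  pos 9: 10110 XOR 10011 = 00101
  pos 11: 10100 XOR 10011 = 00111
Remainder (last 4 bits) = 1110. This is the CRC / FCS.

1110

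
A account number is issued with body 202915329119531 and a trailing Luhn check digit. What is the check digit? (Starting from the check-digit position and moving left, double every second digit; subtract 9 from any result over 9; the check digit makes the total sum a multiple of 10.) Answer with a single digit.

1

Partial digits right→left: 1 3 5 9 1 1 9 2 3 5 1 9 2 0 2
Double every second digit counting from the check-digit position (so the 1st, 3rd, 5th, ... of the partial from the right).
  doubled (with −9 where >9): 2 1 2 9 6 2 4 4 → sum 30
  kept as-is: 3 9 1 2 5 9 0 → sum 29
Total = 30 + 29 = 59.
Check digit = (10 − (59 mod 10)) mod 10 = 1.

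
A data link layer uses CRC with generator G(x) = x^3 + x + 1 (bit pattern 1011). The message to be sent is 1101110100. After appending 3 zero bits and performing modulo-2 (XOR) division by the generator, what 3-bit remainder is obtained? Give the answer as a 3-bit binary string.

001

Append 3 zeros: 1101110100000. Divide by 1011 (XOR where the leading bit is 1):
  pos 0: 1101 XOR 1011 = 0110
  pos 1: 1101 XOR 1011 = 0110
  pos 2: 1101 XOR 1011 = 0110
  pos 3: 1100 XOR 1011 = 0111
  pos 4: 1111 XOR 1011 = 0100
  pos 5: 1000 XOR 1011 = 0011
  pos 7: 1100 XOR 1011 = 0111
  pos 8: 1110 XOR 1011 = 0101
  pos 9: 1010 XOR 1011 = 0001
Remainder (last 3 bits) = 001. This is the CRC / FCS.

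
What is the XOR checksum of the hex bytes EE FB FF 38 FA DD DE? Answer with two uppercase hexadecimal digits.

2B

XOR the bytes together:
  start with 0xEE
  0xEE ⊕ 0xFB = 0x15
  0x15 ⊕ 0xFF = 0xEA
  0xEA ⊕ 0x38 = 0xD2
  0xD2 ⊕ 0xFA = 0x28
  0x28 ⊕ 0xDD = 0xF5
  0xF5 ⊕ 0xDE = 0x2B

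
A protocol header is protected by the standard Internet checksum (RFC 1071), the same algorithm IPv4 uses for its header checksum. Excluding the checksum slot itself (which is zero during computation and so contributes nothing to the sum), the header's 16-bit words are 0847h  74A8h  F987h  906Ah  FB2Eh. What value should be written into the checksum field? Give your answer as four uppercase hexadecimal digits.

FDEE

One's-complement addition (fold any carry out of bit 15 back into bit 0):
  0x0847 + 0x74A8 = 0x07CEF
  0x7CEF + 0xF987 = 0x17676 → wrap carry → 0x7677
  0x7677 + 0x906A = 0x106E1 → wrap carry → 0x06E2
  0x06E2 + 0xFB2E = 0x10210 → wrap carry → 0x0211
One's-complement sum = 0x0211.
Checksum = ~0x0211 & 0xFFFF = 0xFDEE.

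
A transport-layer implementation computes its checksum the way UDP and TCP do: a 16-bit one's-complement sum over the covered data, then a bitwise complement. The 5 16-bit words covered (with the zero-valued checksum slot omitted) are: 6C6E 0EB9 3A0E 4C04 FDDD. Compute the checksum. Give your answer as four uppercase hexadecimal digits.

00E8

One's-complement addition (fold any carry out of bit 15 back into bit 0):
  0x6C6E + 0x0EB9 = 0x07B27
  0x7B27 + 0x3A0E = 0x0B535
  0xB535 + 0x4C04 = 0x10139 → wrap carry → 0x013A
  0x013A + 0xFDDD = 0x0FF17
One's-complement sum = 0xFF17.
Checksum = ~0xFF17 & 0xFFFF = 0x00E8.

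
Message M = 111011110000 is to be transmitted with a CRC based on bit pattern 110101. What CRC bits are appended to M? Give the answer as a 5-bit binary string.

Append 5 zeros: 11101111000000000. Divide by 110101 (XOR where the leading bit is 1):
  pos 0: 111011 XOR 110101 = 001110
  pos 2: 111011 XOR 110101 = 001110
  pos 4: 111000 XOR 110101 = 001101
  pos 6: 110100 XOR 110101 = 000001
  pos 11: 100000 XOR 110101 = 010101
Remainder (last 5 bits) = 10101. This is the CRC / FCS.

10101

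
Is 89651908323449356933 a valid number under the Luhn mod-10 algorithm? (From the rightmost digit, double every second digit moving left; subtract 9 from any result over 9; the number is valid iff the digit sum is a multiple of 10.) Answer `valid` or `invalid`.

From the right, keep odd positions and double even positions (subtract 9 from any doubled value over 9):
  doubled (positions 2,4,...): 6 3 6 8 6 6 0 2 3 7 → sum 47
  kept (positions 1,3,...): 3 9 5 9 4 2 8 9 5 9 → sum 63
Total = 110.
110 mod 10 = 0, so the number is valid.

valid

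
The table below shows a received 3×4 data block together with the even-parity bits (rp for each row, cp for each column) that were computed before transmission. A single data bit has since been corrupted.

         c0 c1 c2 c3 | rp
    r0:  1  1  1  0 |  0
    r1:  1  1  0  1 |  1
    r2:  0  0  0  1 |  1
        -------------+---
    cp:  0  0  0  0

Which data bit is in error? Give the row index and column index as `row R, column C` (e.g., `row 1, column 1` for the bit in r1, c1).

row 0, column 2

Recompute each row's even parity and compare to rp:
  r0: data parity 1, sent rp 0 → mismatch
  r1: data parity 1, sent rp 1 → ok
  r2: data parity 1, sent rp 1 → ok
Recompute each column's even parity and compare to cp:
  c0: data parity 0, sent cp 0 → ok
  c1: data parity 0, sent cp 0 → ok
  c2: data parity 1, sent cp 0 → mismatch
  c3: data parity 0, sent cp 0 → ok
Exactly one row (r0) and one column (c2) fail → the flipped bit is at their intersection.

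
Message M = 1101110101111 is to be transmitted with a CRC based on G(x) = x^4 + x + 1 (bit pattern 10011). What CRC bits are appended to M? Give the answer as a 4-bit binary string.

0111

Append 4 zeros: 11011101011110000. Divide by 10011 (XOR where the leading bit is 1):
  pos 0: 11011 XOR 10011 = 01000
  pos 1: 10001 XOR 10011 = 00010
  pos 4: 10010 XOR 10011 = 00001
  pos 8: 11111 XOR 10011 = 01100
  pos 9: 11000 XOR 10011 = 01011
  pos 10: 10110 XOR 10011 = 00101
  pos 12: 10100 XOR 10011 = 00111
Remainder (last 4 bits) = 0111. This is the CRC / FCS.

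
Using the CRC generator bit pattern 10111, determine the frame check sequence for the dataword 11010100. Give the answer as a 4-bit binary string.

0110

Append 4 zeros: 110101000000. Divide by 10111 (XOR where the leading bit is 1):
  pos 0: 11010 XOR 10111 = 01101
  pos 1: 11011 XOR 10111 = 01100
  pos 2: 11000 XOR 10111 = 01111
  pos 3: 11110 XOR 10111 = 01001
  pos 4: 10010 XOR 10111 = 00101
  pos 6: 10100 XOR 10111 = 00011
Remainder (last 4 bits) = 0110. This is the CRC / FCS.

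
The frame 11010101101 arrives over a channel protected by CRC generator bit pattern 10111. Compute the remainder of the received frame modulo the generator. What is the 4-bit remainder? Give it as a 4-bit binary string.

Modulo-2 division of 11010101101 by 10111:
  pos 0: 11010 XOR 10111 = 01101
  pos 1: 11011 XOR 10111 = 01100
  pos 2: 11000 XOR 10111 = 01111
  pos 3: 11111 XOR 10111 = 01000
  pos 4: 10001 XOR 10111 = 00110
  pos 6: 11001 XOR 10111 = 01110
Remainder = 1110 (nonzero — an error is detected).

1110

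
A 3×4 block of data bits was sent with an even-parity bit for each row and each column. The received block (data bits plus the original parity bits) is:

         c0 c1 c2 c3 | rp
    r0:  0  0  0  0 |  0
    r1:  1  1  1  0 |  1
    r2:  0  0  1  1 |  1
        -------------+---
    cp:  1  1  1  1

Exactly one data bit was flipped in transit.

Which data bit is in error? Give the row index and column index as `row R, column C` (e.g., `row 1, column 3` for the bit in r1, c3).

Recompute each row's even parity and compare to rp:
  r0: data parity 0, sent rp 0 → ok
  r1: data parity 1, sent rp 1 → ok
  r2: data parity 0, sent rp 1 → mismatch
Recompute each column's even parity and compare to cp:
  c0: data parity 1, sent cp 1 → ok
  c1: data parity 1, sent cp 1 → ok
  c2: data parity 0, sent cp 1 → mismatch
  c3: data parity 1, sent cp 1 → ok
Exactly one row (r2) and one column (c2) fail → the flipped bit is at their intersection.

row 2, column 2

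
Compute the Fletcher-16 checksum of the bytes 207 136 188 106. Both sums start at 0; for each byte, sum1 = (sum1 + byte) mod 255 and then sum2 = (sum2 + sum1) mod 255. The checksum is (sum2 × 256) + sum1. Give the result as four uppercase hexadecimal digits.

Running sums (mod 255):
  after byte 0 (207): sum1=207, sum2=207
  after byte 1 (136): sum1=88, sum2=40
  after byte 2 (188): sum1=21, sum2=61
  after byte 3 (106): sum1=127, sum2=188
Checksum = sum2·256 + sum1 = 188·256 + 127 = 48255 = 0xBC7F.

BC7F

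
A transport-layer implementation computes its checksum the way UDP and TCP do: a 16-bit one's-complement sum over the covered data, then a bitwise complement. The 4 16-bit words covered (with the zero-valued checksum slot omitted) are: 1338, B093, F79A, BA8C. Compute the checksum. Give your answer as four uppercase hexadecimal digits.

One's-complement addition (fold any carry out of bit 15 back into bit 0):
  0x1338 + 0xB093 = 0x0C3CB
  0xC3CB + 0xF79A = 0x1BB65 → wrap carry → 0xBB66
  0xBB66 + 0xBA8C = 0x175F2 → wrap carry → 0x75F3
One's-complement sum = 0x75F3.
Checksum = ~0x75F3 & 0xFFFF = 0x8A0C.

8A0C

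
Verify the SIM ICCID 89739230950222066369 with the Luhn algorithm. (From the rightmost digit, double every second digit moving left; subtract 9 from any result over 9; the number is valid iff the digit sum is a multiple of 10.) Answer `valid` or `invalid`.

invalid

From the right, keep odd positions and double even positions (subtract 9 from any doubled value over 9):
  doubled (positions 2,4,...): 3 3 0 4 0 9 6 9 5 7 → sum 46
  kept (positions 1,3,...): 9 3 6 2 2 5 0 2 3 9 → sum 41
Total = 87.
87 mod 10 = 7, so the number is invalid.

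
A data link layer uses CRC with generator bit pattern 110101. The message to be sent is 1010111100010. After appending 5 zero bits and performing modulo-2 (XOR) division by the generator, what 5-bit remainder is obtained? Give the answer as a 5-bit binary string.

Append 5 zeros: 101011110001000000. Divide by 110101 (XOR where the leading bit is 1):
  pos 0: 101011 XOR 110101 = 011110
  pos 1: 111101 XOR 110101 = 001000
  pos 3: 100010 XOR 110101 = 010111
  pos 4: 101110 XOR 110101 = 011011
  pos 5: 110110 XOR 110101 = 000011
  pos 9: 111000 XOR 110101 = 001101
  pos 11: 110100 XOR 110101 = 000001
Remainder (last 5 bits) = 00010. This is the CRC / FCS.

00010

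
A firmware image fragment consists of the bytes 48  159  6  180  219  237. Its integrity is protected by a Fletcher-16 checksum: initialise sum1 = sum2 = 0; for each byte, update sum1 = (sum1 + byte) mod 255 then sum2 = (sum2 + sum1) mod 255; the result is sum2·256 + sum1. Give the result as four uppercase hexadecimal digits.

Running sums (mod 255):
  after byte 0 (48): sum1=48, sum2=48
  after byte 1 (159): sum1=207, sum2=0
  after byte 2 (6): sum1=213, sum2=213
  after byte 3 (180): sum1=138, sum2=96
  after byte 4 (219): sum1=102, sum2=198
  after byte 5 (237): sum1=84, sum2=27
Checksum = sum2·256 + sum1 = 27·256 + 84 = 6996 = 0x1B54.

1B54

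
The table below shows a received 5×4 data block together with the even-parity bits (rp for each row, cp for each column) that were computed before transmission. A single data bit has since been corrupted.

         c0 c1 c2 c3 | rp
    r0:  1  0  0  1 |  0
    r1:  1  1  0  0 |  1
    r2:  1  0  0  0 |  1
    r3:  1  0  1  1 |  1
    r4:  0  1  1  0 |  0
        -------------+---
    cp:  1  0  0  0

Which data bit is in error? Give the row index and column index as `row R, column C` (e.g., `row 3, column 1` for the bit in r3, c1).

Recompute each row's even parity and compare to rp:
  r0: data parity 0, sent rp 0 → ok
  r1: data parity 0, sent rp 1 → mismatch
  r2: data parity 1, sent rp 1 → ok
  r3: data parity 1, sent rp 1 → ok
  r4: data parity 0, sent rp 0 → ok
Recompute each column's even parity and compare to cp:
  c0: data parity 0, sent cp 1 → mismatch
  c1: data parity 0, sent cp 0 → ok
  c2: data parity 0, sent cp 0 → ok
  c3: data parity 0, sent cp 0 → ok
Exactly one row (r1) and one column (c0) fail → the flipped bit is at their intersection.

row 1, column 0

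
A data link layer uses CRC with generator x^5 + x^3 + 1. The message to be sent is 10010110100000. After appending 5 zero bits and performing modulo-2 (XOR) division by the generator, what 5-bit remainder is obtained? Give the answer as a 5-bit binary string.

00111

Append 5 zeros: 1001011010000000000. Divide by 101001 (XOR where the leading bit is 1):
  pos 0: 100101 XOR 101001 = 001100
  pos 2: 110010 XOR 101001 = 011011
  pos 3: 110111 XOR 101001 = 011110
  pos 4: 111100 XOR 101001 = 010101
  pos 5: 101010 XOR 101001 = 000011
  pos 9: 110000 XOR 101001 = 011001
  pos 10: 110010 XOR 101001 = 011011
  pos 11: 110110 XOR 101001 = 011111
  pos 12: 111110 XOR 101001 = 010111
  pos 13: 101110 XOR 101001 = 000111
Remainder (last 5 bits) = 00111. This is the CRC / FCS.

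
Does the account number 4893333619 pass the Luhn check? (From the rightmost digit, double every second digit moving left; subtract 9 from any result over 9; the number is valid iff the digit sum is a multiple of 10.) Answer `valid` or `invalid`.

From the right, keep odd positions and double even positions (subtract 9 from any doubled value over 9):
  doubled (positions 2,4,...): 2 6 6 9 8 → sum 31
  kept (positions 1,3,...): 9 6 3 3 8 → sum 29
Total = 60.
60 mod 10 = 0, so the number is valid.

valid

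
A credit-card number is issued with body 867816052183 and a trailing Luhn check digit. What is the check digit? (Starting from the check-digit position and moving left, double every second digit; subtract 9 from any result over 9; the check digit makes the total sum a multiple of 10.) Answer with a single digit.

2

Partial digits right→left: 3 8 1 2 5 0 6 1 8 7 6 8
Double every second digit counting from the check-digit position (so the 1st, 3rd, 5th, ... of the partial from the right).
  doubled (with −9 where >9): 6 2 1 3 7 3 → sum 22
  kept as-is: 8 2 0 1 7 8 → sum 26
Total = 22 + 26 = 48.
Check digit = (10 − (48 mod 10)) mod 10 = 2.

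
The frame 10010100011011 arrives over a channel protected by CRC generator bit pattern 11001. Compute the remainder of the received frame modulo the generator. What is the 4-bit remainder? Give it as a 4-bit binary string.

0000

Modulo-2 division of 10010100011011 by 11001:
  pos 0: 10010 XOR 11001 = 01011
  pos 1: 10111 XOR 11001 = 01110
  pos 2: 11100 XOR 11001 = 00101
  pos 4: 10100 XOR 11001 = 01101
  pos 5: 11011 XOR 11001 = 00010
  pos 8: 10101 XOR 11001 = 01100
  pos 9: 11001 XOR 11001 = 00000
Remainder = 0000 (zero — the frame passes the CRC check).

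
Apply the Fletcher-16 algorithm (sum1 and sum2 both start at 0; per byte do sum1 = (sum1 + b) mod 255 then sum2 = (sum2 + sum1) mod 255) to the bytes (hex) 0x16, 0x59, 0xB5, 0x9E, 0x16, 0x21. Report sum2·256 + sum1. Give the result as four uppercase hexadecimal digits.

Running sums (mod 255):
  after byte 0 (0x16): sum1=22, sum2=22
  after byte 1 (0x59): sum1=111, sum2=133
  after byte 2 (0xB5): sum1=37, sum2=170
  after byte 3 (0x9E): sum1=195, sum2=110
  after byte 4 (0x16): sum1=217, sum2=72
  after byte 5 (0x21): sum1=250, sum2=67
Checksum = sum2·256 + sum1 = 67·256 + 250 = 17402 = 0x43FA.

43FA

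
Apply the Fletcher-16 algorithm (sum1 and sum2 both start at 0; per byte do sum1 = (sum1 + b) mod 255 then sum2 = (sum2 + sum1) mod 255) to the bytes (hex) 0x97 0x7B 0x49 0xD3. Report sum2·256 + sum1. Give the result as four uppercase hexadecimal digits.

3730

Running sums (mod 255):
  after byte 0 (0x97): sum1=151, sum2=151
  after byte 1 (0x7B): sum1=19, sum2=170
  after byte 2 (0x49): sum1=92, sum2=7
  after byte 3 (0xD3): sum1=48, sum2=55
Checksum = sum2·256 + sum1 = 55·256 + 48 = 14128 = 0x3730.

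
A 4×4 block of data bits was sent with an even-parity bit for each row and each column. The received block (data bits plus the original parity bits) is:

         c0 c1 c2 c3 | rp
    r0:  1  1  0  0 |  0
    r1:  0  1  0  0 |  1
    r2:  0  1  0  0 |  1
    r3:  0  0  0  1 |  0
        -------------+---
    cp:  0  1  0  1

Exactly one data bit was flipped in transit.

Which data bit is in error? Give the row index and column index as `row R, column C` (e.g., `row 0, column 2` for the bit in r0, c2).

Recompute each row's even parity and compare to rp:
  r0: data parity 0, sent rp 0 → ok
  r1: data parity 1, sent rp 1 → ok
  r2: data parity 1, sent rp 1 → ok
  r3: data parity 1, sent rp 0 → mismatch
Recompute each column's even parity and compare to cp:
  c0: data parity 1, sent cp 0 → mismatch
  c1: data parity 1, sent cp 1 → ok
  c2: data parity 0, sent cp 0 → ok
  c3: data parity 1, sent cp 1 → ok
Exactly one row (r3) and one column (c0) fail → the flipped bit is at their intersection.

row 3, column 0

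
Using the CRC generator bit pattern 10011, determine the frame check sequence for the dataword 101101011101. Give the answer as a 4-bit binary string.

Append 4 zeros: 1011010111010000. Divide by 10011 (XOR where the leading bit is 1):
  pos 0: 10110 XOR 10011 = 00101
  pos 2: 10110 XOR 10011 = 00101
  pos 4: 10111 XOR 10011 = 00100
  pos 6: 10010 XOR 10011 = 00001
  pos 10: 11000 XOR 10011 = 01011
  pos 11: 10110 XOR 10011 = 00101
Remainder (last 4 bits) = 0101. This is the CRC / FCS.

0101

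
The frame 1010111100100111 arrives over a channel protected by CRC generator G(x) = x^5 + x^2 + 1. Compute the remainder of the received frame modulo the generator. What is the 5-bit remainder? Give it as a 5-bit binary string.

Modulo-2 division of 1010111100100111 by 100101:
  pos 0: 101011 XOR 100101 = 001110
  pos 2: 111011 XOR 100101 = 011110
  pos 3: 111100 XOR 100101 = 011001
  pos 4: 110010 XOR 100101 = 010111
  pos 5: 101111 XOR 100101 = 001010
  pos 7: 101000 XOR 100101 = 001101
  pos 9: 110111 XOR 100101 = 010010
  pos 10: 100101 XOR 100101 = 000000
Remainder = 00000 (zero — the frame passes the CRC check).

00000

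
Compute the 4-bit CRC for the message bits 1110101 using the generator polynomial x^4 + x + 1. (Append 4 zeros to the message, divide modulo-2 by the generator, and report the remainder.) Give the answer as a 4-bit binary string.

Append 4 zeros: 11101010000. Divide by 10011 (XOR where the leading bit is 1):
  pos 0: 11101 XOR 10011 = 01110
  pos 1: 11100 XOR 10011 = 01111
  pos 2: 11111 XOR 10011 = 01100
  pos 3: 11000 XOR 10011 = 01011
  pos 4: 10110 XOR 10011 = 00101
  pos 6: 10100 XOR 10011 = 00111
Remainder (last 4 bits) = 0111. This is the CRC / FCS.

0111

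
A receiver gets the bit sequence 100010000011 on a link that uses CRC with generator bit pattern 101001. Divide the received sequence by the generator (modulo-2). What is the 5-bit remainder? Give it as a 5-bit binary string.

00001

Modulo-2 division of 100010000011 by 101001:
  pos 0: 100010 XOR 101001 = 001011
  pos 2: 101100 XOR 101001 = 000101
  pos 5: 101001 XOR 101001 = 000000
Remainder = 00001 (nonzero — an error is detected).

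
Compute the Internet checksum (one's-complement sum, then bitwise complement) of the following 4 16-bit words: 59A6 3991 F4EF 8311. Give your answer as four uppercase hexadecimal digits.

One's-complement addition (fold any carry out of bit 15 back into bit 0):
  0x59A6 + 0x3991 = 0x09337
  0x9337 + 0xF4EF = 0x18826 → wrap carry → 0x8827
  0x8827 + 0x8311 = 0x10B38 → wrap carry → 0x0B39
One's-complement sum = 0x0B39.
Checksum = ~0x0B39 & 0xFFFF = 0xF4C6.

F4C6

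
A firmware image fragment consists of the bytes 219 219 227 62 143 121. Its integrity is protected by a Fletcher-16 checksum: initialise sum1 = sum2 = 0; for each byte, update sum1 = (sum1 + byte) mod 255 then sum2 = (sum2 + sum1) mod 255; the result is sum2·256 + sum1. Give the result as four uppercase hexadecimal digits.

55E2

Running sums (mod 255):
  after byte 0 (219): sum1=219, sum2=219
  after byte 1 (219): sum1=183, sum2=147
  after byte 2 (227): sum1=155, sum2=47
  after byte 3 (62): sum1=217, sum2=9
  after byte 4 (143): sum1=105, sum2=114
  after byte 5 (121): sum1=226, sum2=85
Checksum = sum2·256 + sum1 = 85·256 + 226 = 21986 = 0x55E2.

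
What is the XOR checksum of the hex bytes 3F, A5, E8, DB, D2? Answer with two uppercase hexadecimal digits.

7B

XOR the bytes together:
  start with 0x3F
  0x3F ⊕ 0xA5 = 0x9A
  0x9A ⊕ 0xE8 = 0x72
  0x72 ⊕ 0xDB = 0xA9
  0xA9 ⊕ 0xD2 = 0x7B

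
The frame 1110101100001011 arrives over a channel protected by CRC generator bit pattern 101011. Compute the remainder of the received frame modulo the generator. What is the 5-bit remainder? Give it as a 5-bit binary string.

Modulo-2 division of 1110101100001011 by 101011:
  pos 0: 111010 XOR 101011 = 010001
  pos 1: 100011 XOR 101011 = 001000
  pos 3: 100010 XOR 101011 = 001001
  pos 5: 100100 XOR 101011 = 001111
  pos 7: 111101 XOR 101011 = 010110
  pos 8: 101100 XOR 101011 = 000111
Remainder = 11111 (nonzero — an error is detected).

11111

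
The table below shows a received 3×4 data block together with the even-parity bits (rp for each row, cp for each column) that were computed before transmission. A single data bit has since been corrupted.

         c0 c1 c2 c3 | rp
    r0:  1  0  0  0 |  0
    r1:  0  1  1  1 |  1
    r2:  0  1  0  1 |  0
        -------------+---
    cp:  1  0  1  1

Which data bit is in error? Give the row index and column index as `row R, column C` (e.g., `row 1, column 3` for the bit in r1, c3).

Recompute each row's even parity and compare to rp:
  r0: data parity 1, sent rp 0 → mismatch
  r1: data parity 1, sent rp 1 → ok
  r2: data parity 0, sent rp 0 → ok
Recompute each column's even parity and compare to cp:
  c0: data parity 1, sent cp 1 → ok
  c1: data parity 0, sent cp 0 → ok
  c2: data parity 1, sent cp 1 → ok
  c3: data parity 0, sent cp 1 → mismatch
Exactly one row (r0) and one column (c3) fail → the flipped bit is at their intersection.

row 0, column 3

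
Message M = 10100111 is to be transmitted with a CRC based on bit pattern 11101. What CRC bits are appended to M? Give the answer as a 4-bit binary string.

1101

Append 4 zeros: 101001110000. Divide by 11101 (XOR where the leading bit is 1):
  pos 0: 10100 XOR 11101 = 01001
  pos 1: 10011 XOR 11101 = 01110
  pos 2: 11101 XOR 11101 = 00000
  pos 7: 10000 XOR 11101 = 01101
Remainder (last 4 bits) = 1101. This is the CRC / FCS.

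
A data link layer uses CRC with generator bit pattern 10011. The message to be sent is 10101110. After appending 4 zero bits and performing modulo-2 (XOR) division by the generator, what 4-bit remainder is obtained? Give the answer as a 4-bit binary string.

0101

Append 4 zeros: 101011100000. Divide by 10011 (XOR where the leading bit is 1):
  pos 0: 10101 XOR 10011 = 00110
  pos 2: 11011 XOR 10011 = 01000
  pos 3: 10000 XOR 10011 = 00011
  pos 6: 11000 XOR 10011 = 01011
  pos 7: 10110 XOR 10011 = 00101
Remainder (last 4 bits) = 0101. This is the CRC / FCS.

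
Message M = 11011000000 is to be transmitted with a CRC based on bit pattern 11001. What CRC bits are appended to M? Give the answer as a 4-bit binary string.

1101

Append 4 zeros: 110110000000000. Divide by 11001 (XOR where the leading bit is 1):
  pos 0: 11011 XOR 11001 = 00010
  pos 3: 10000 XOR 11001 = 01001
  pos 4: 10010 XOR 11001 = 01011
  pos 5: 10110 XOR 11001 = 01111
  pos 6: 11110 XOR 11001 = 00111
  pos 8: 11100 XOR 11001 = 00101
  pos 10: 10100 XOR 11001 = 01101
Remainder (last 4 bits) = 1101. This is the CRC / FCS.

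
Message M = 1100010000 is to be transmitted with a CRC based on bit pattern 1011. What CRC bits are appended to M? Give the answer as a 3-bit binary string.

Append 3 zeros: 1100010000000. Divide by 1011 (XOR where the leading bit is 1):
  pos 0: 1100 XOR 1011 = 0111
  pos 1: 1110 XOR 1011 = 0101
  pos 2: 1011 XOR 1011 = 0000
Remainder (last 3 bits) = 000. This is the CRC / FCS.

000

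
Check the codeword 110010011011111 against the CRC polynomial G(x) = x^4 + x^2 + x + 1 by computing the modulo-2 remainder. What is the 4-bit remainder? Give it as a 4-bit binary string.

0000

Modulo-2 division of 110010011011111 by 10111:
  pos 0: 11001 XOR 10111 = 01110
  pos 1: 11100 XOR 10111 = 01011
  pos 2: 10110 XOR 10111 = 00001
  pos 6: 11101 XOR 10111 = 01010
  pos 7: 10101 XOR 10111 = 00010
  pos 10: 10111 XOR 10111 = 00000
Remainder = 0000 (zero — the frame passes the CRC check).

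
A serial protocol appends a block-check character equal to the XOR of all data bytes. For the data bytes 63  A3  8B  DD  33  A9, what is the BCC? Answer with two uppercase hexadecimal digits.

XOR the bytes together:
  start with 0x63
  0x63 ⊕ 0xA3 = 0xC0
  0xC0 ⊕ 0x8B = 0x4B
  0x4B ⊕ 0xDD = 0x96
  0x96 ⊕ 0x33 = 0xA5
  0xA5 ⊕ 0xA9 = 0x0C

0C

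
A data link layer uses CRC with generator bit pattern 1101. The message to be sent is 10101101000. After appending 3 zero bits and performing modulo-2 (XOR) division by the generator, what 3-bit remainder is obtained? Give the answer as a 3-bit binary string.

001

Append 3 zeros: 10101101000000. Divide by 1101 (XOR where the leading bit is 1):
  pos 0: 1010 XOR 1101 = 0111
  pos 1: 1111 XOR 1101 = 0010
  pos 3: 1010 XOR 1101 = 0111
  pos 4: 1111 XOR 1101 = 0010
  pos 6: 1000 XOR 1101 = 0101
  pos 7: 1010 XOR 1101 = 0111
  pos 8: 1110 XOR 1101 = 0011
  pos 10: 1100 XOR 1101 = 0001
Remainder (last 3 bits) = 001. This is the CRC / FCS.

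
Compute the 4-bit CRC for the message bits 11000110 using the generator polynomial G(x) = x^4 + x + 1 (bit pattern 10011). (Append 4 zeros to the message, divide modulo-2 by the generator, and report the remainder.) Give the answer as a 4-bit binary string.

0011

Append 4 zeros: 110001100000. Divide by 10011 (XOR where the leading bit is 1):
  pos 0: 11000 XOR 10011 = 01011
  pos 1: 10111 XOR 10011 = 00100
  pos 3: 10010 XOR 10011 = 00001
  pos 7: 10000 XOR 10011 = 00011
Remainder (last 4 bits) = 0011. This is the CRC / FCS.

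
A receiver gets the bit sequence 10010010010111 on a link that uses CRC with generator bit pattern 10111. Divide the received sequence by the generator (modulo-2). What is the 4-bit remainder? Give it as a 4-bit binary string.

0010

Modulo-2 division of 10010010010111 by 10111:
  pos 0: 10010 XOR 10111 = 00101
  pos 2: 10101 XOR 10111 = 00010
  pos 5: 10001 XOR 10111 = 00110
  pos 7: 11001 XOR 10111 = 01110
  pos 8: 11101 XOR 10111 = 01010
  pos 9: 10101 XOR 10111 = 00010
Remainder = 0010 (nonzero — an error is detected).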